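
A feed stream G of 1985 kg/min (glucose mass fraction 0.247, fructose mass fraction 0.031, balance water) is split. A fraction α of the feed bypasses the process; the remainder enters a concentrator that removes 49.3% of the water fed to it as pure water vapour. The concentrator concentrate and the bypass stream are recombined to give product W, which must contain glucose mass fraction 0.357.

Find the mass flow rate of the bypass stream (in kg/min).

266.7 kg/min

All 1985×0.247 = 490.3 kg/min of glucose reaches W, so W = 490.3/0.357 = 1373.4 kg/min and vapour = 611.62 kg/min.
The evaporator receives (1−α)·1985 of feed at 0.722 water and removes 0.493 of that water:
0.493×0.722×(1−α)×1985 = 611.62
(1−α) = 611.62/706.55 = 0.8656;  α = 0.1344.
Bypass flow = 0.1344×1985 = 266.69 kg/min.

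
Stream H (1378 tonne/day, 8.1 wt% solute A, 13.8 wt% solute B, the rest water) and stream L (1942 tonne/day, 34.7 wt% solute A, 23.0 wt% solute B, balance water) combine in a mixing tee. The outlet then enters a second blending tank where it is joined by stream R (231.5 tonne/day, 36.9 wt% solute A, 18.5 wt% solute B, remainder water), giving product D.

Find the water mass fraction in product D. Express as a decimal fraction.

Overall, product flow = 3551.5 tonne/day.
water in = 1378×0.781 + 1942×0.423 + 231.5×0.446 = 2000.9 tonne/day.
water fraction in D = 0.5634.

0.5634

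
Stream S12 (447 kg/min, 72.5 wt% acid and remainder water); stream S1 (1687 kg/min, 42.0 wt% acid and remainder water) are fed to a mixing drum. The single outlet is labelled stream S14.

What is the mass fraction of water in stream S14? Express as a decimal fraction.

0.516

Total flow out = 447 + 1687 = 2134 kg/min.
water in = 447×0.275 + 1687×0.580 = 1101.4 kg/min.
water mass fraction in S14 = 1101.4/2134 = 0.516.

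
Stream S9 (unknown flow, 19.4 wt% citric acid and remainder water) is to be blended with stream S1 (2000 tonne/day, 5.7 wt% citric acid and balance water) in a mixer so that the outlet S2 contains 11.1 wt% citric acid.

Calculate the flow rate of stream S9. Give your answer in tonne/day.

Let S9 be the unknown flow. Total out = 2000 + S9.
citric acid balance: 114 + 0.194·S9 = 0.111·(2000 + S9)
(0.194 − 0.111)·S9 = 0.111×2000 − 114 = 108
S9 = 108 / 0.083 = 1301.2 tonne/day

1301 tonne/day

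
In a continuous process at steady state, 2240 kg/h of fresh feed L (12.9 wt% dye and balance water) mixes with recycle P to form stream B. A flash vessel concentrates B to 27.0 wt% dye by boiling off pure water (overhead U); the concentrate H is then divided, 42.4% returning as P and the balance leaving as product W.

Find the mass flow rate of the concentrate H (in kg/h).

Overall dye balance (none leaves overhead): dye in fresh feed = dye in product, i.e. 2240×0.129 = (1−0.424)·H·0.270.
H = 288.96/(0.270×0.576) = 1858 kg/h.

1858 kg/h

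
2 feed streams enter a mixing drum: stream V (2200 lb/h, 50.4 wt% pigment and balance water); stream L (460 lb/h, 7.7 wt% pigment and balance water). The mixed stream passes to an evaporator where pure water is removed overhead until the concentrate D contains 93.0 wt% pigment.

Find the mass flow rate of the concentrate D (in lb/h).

pigment entering = 2200×0.504 + 460×0.077 = 1144.2 lb/h.
All pigment reports to D, so D = 1144.2/0.930 = 1230.3 lb/h.

1230 lb/h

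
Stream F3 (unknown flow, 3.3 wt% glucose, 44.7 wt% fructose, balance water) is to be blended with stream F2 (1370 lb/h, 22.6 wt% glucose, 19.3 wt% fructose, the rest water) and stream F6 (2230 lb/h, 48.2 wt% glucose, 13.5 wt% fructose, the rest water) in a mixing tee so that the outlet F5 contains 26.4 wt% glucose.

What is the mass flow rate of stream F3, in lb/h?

Let F3 be the unknown flow. Total out = 3600 + F3.
glucose balance: 1384.5 + 0.033·F3 = 0.264·(3600 + F3)
(0.033 − 0.264)·F3 = 0.264×3600 − 1384.5 = -434.08
F3 = -434.08 / -0.231 = 1879.1 lb/h

1879 lb/h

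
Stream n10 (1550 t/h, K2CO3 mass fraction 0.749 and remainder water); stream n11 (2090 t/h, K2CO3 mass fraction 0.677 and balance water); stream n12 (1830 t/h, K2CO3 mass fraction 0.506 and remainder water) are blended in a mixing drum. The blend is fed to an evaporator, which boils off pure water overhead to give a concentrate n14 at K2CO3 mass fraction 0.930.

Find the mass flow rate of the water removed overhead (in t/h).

1705 t/h

K2CO3 entering = 1550×0.749 + 2090×0.677 + 1830×0.506 = 3501.9 t/h.
All K2CO3 reports to n14, so n14 = 3501.9/0.930 = 3765.4 t/h.
Total feed = 5470 t/h; overhead = 5470 − 3765.4 = 1704.6 t/h.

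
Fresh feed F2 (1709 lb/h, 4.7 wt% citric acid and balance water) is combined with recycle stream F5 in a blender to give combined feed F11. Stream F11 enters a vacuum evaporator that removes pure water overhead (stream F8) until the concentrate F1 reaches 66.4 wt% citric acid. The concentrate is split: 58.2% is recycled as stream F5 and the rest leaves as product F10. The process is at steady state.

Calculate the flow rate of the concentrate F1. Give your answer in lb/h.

289.4 lb/h

Overall citric acid balance (none leaves overhead): citric acid in fresh feed = citric acid in product, i.e. 1709×0.047 = (1−0.582)·F1·0.664.
F1 = 80.323/(0.664×0.418) = 289.4 lb/h.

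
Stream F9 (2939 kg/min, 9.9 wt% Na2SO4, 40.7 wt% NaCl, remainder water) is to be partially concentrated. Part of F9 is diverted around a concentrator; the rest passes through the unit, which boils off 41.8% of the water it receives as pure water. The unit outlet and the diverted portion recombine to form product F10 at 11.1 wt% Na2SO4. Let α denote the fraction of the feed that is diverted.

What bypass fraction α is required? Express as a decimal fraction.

0.476

All 2939×0.099 = 290.96 kg/min of Na2SO4 reaches F10, so F10 = 290.96/0.111 = 2621.3 kg/min and vapour = 317.73 kg/min.
The evaporator receives (1−α)·2939 of feed at 0.494 water and removes 0.418 of that water:
0.418×0.494×(1−α)×2939 = 317.73
(1−α) = 317.73/606.88 = 0.5235;  α = 0.4765.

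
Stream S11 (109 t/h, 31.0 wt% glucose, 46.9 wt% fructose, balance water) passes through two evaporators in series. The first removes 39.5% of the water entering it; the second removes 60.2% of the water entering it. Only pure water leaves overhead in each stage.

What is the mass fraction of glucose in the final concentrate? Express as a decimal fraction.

water in feed = 109×0.221 = 24.089 t/h.
After stage 1: water left = (1−0.395)×24.089 = 14.574; stream total = 99.485 t/h.
After stage 2: water left = (1−0.602)×14.574 = 5.8004; final concentrate = 90.711 t/h.
glucose fraction = 33.79/90.711 = 0.373.

0.373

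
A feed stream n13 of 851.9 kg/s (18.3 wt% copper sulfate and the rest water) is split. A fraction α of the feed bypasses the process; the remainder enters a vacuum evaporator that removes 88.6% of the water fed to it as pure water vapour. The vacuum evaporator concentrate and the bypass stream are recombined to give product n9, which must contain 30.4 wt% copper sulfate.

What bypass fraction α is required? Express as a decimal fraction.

0.450

All 851.9×0.183 = 155.9 kg/s of copper sulfate reaches n9, so n9 = 155.9/0.304 = 512.82 kg/s and vapour = 339.08 kg/s.
The evaporator receives (1−α)·851.9 of feed at 0.817 water and removes 0.886 of that water:
0.886×0.817×(1−α)×851.9 = 339.08
(1−α) = 339.08/616.66 = 0.5499;  α = 0.4501.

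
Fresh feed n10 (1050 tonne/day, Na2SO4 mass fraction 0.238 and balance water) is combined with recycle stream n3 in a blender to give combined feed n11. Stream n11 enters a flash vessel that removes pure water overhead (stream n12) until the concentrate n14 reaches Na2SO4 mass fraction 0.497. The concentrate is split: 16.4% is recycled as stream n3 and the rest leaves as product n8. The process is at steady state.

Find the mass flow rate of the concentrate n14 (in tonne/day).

601.5 tonne/day

Overall Na2SO4 balance (none leaves overhead): Na2SO4 in fresh feed = Na2SO4 in product, i.e. 1050×0.238 = (1−0.164)·n14·0.497.
n14 = 249.9/(0.497×0.836) = 601.46 tonne/day.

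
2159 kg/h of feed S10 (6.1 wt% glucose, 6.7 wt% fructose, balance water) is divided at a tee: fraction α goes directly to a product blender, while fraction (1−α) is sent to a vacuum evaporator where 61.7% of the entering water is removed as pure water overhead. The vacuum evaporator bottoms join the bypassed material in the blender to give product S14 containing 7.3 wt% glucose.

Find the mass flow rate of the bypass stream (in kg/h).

1499 kg/h

All 2159×0.061 = 131.7 kg/h of glucose reaches S14, so S14 = 131.7/0.073 = 1804.1 kg/h and vapour = 354.9 kg/h.
The evaporator receives (1−α)·2159 of feed at 0.872 water and removes 0.617 of that water:
0.617×0.872×(1−α)×2159 = 354.9
(1−α) = 354.9/1161.6 = 0.3055;  α = 0.6945.
Bypass flow = 0.6945×2159 = 1499.4 kg/h.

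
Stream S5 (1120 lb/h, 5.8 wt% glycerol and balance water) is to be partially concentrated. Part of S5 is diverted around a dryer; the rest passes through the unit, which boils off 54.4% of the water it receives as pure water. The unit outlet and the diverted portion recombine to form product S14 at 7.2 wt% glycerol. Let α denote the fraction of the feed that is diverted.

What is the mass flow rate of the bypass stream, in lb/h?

695 lb/h

All 1120×0.058 = 64.96 lb/h of glycerol reaches S14, so S14 = 64.96/0.072 = 902.22 lb/h and vapour = 217.78 lb/h.
The evaporator receives (1−α)·1120 of feed at 0.942 water and removes 0.544 of that water:
0.544×0.942×(1−α)×1120 = 217.78
(1−α) = 217.78/573.94 = 0.3794;  α = 0.6206.
Bypass flow = 0.6206×1120 = 695.02 lb/h.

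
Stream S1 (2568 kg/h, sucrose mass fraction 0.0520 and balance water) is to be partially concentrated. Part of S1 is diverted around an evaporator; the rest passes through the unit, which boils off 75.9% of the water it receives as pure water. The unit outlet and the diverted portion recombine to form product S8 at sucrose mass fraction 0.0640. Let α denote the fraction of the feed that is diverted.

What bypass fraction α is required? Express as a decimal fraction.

0.739

All 2568×0.052 = 133.54 kg/h of sucrose reaches S8, so S8 = 133.54/0.064 = 2086.5 kg/h and vapour = 481.5 kg/h.
The evaporator receives (1−α)·2568 of feed at 0.948 water and removes 0.759 of that water:
0.759×0.948×(1−α)×2568 = 481.5
(1−α) = 481.5/1847.8 = 0.2606;  α = 0.7394.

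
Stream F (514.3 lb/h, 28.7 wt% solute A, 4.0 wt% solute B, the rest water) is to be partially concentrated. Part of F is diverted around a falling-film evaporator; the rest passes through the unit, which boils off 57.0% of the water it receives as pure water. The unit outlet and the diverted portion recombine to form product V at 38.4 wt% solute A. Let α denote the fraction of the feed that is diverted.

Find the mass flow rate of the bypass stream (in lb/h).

175.6 lb/h

All 514.3×0.287 = 147.6 lb/h of solute A reaches V, so V = 147.6/0.384 = 384.39 lb/h and vapour = 129.91 lb/h.
The evaporator receives (1−α)·514.3 of feed at 0.673 water and removes 0.570 of that water:
0.570×0.673×(1−α)×514.3 = 129.91
(1−α) = 129.91/197.29 = 0.6585;  α = 0.3415.
Bypass flow = 0.3415×514.3 = 175.64 lb/h.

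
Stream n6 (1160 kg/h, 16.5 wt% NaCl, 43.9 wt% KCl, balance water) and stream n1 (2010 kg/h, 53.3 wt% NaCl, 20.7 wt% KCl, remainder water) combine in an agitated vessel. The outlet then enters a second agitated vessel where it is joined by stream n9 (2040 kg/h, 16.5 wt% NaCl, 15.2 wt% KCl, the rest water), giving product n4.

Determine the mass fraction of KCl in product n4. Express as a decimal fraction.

Overall, product flow = 5210 kg/h.
KCl in = 1160×0.439 + 2010×0.207 + 2040×0.152 = 1235.4 kg/h.
KCl fraction in n4 = 0.237.

0.237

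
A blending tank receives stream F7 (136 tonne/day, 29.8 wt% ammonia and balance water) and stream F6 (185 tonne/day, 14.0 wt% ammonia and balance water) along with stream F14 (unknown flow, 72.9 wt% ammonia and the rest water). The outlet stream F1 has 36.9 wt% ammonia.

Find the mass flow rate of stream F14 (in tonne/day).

Let F14 be the unknown flow. Total out = 321 + F14.
ammonia balance: 66.428 + 0.729·F14 = 0.369·(321 + F14)
(0.729 − 0.369)·F14 = 0.369×321 − 66.428 = 52.021
F14 = 52.021 / 0.360 = 144.5 tonne/day

144.5 tonne/day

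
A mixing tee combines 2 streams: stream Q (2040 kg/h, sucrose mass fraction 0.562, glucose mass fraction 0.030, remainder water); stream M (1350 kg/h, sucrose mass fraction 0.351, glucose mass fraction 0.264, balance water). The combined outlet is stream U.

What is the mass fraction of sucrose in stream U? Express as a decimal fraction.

0.478

Total flow out = 2040 + 1350 = 3390 kg/h.
sucrose in = 2040×0.562 + 1350×0.351 = 1620.3 kg/h.
sucrose mass fraction in U = 1620.3/3390 = 0.478.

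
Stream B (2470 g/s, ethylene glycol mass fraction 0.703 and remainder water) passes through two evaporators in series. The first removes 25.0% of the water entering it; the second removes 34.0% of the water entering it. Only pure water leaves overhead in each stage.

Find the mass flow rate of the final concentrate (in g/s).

water in feed = 2470×0.297 = 733.59 g/s.
After stage 1: water left = (1−0.250)×733.59 = 550.19; stream total = 2286.6 g/s.
After stage 2: water left = (1−0.340)×550.19 = 363.13; final concentrate = 2099.5 g/s.

2100 g/s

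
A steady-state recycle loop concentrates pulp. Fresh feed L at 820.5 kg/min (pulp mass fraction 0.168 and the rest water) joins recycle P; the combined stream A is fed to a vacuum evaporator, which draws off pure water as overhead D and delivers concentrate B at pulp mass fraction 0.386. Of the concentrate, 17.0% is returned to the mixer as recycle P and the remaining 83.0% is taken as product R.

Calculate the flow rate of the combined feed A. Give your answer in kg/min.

Overall pulp balance (none leaves overhead): pulp in fresh feed = pulp in product, i.e. 820.5×0.168 = (1−0.170)·B·0.386.
B = 137.84/(0.386×0.830) = 430.25 kg/min.
Recycle P = 0.170×430.25 = 73.143 kg/min.
Combined feed A = 820.5 + 73.143 = 893.64 kg/min.

893.6 kg/min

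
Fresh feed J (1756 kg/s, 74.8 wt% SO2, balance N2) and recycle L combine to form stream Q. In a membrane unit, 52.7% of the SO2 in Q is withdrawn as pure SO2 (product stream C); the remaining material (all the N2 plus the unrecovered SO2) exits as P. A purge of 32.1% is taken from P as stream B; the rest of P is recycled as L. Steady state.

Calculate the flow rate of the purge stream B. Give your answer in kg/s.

N2 enters only via J and leaves only via the purge: 1756×0.252 = 0.321×(N2 in P), and the membrane unit passes all N2, so N2 in Q = N2 in P = 1378.5 kg/s.
SO2 in Q: m_A = 1756×0.748 + (1−0.321)·(1−0.527)·m_A, so m_A = 1313.5/0.6788 = 1934.9 kg/s.
P = (1−0.527)×1934.9 + 1378.5 = 2293.8 kg/s.
Purge B = 0.321×2293.8 = 736.3 kg/s.

736.3 kg/s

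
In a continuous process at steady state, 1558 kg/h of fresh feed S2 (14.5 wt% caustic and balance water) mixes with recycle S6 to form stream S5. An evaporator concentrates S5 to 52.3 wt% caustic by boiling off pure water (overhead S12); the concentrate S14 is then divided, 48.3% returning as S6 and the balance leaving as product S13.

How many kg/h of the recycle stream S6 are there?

403.5 kg/h

Overall caustic balance (none leaves overhead): caustic in fresh feed = caustic in product, i.e. 1558×0.145 = (1−0.483)·S14·0.523.
S14 = 225.91/(0.523×0.517) = 835.49 kg/h.
Recycle S6 = 0.483×835.49 = 403.54 kg/h.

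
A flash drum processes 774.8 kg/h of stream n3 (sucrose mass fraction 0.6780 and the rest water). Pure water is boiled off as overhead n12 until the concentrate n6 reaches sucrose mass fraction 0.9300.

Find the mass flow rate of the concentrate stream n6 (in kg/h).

564.9 kg/h

sucrose is conserved: 774.8×0.678 = 525.31 kg/h all reports to the concentrate.
Concentrate = 525.31/(target fraction) = 564.85 kg/h.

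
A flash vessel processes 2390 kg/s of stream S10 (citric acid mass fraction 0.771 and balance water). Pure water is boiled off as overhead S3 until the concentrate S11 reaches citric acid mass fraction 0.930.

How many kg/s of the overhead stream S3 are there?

408.6 kg/s

citric acid is conserved: 2390×0.771 = 1842.7 kg/s all reports to the concentrate.
Concentrate = 1842.7/(target fraction) = 1981.4 kg/s.
Overhead = 2390 − 1981.4 = 408.61 kg/s.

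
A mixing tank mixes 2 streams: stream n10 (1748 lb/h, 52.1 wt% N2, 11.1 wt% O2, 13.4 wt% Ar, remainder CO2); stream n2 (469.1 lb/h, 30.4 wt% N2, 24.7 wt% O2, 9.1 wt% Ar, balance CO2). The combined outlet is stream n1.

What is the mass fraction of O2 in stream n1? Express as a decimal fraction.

0.140

Total flow out = 1748 + 469.1 = 2217.1 lb/h.
O2 in = 1748×0.111 + 469.1×0.247 = 309.9 lb/h.
O2 mass fraction in n1 = 309.9/2217.1 = 0.140.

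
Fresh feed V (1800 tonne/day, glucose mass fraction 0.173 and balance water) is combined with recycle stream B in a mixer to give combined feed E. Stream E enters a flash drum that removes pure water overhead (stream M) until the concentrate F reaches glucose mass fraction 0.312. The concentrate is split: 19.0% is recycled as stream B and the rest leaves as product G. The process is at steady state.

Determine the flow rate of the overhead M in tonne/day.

Overall glucose balance (none leaves overhead): glucose in fresh feed = glucose in product, i.e. 1800×0.173 = (1−0.190)·F·0.312.
F = 311.4/(0.312×0.810) = 1232.2 tonne/day.
Recycle B = 0.190×1232.2 = 234.12 tonne/day.
Combined feed E = 1800 + 234.12 = 2034.1 tonne/day.
Overhead M = E − F = 2034.1 − 1232.2 = 801.92 tonne/day.

801.9 tonne/day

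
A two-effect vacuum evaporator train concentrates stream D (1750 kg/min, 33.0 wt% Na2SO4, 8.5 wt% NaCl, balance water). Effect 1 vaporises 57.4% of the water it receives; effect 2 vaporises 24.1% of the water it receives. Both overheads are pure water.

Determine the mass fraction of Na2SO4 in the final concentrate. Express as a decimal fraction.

water in feed = 1750×0.585 = 1023.7 kg/min.
After stage 1: water left = (1−0.574)×1023.7 = 436.12; stream total = 1162.4 kg/min.
After stage 2: water left = (1−0.241)×436.12 = 331.01; final concentrate = 1057.3 kg/min.
Na2SO4 fraction = 577.5/1057.3 = 0.546.

0.546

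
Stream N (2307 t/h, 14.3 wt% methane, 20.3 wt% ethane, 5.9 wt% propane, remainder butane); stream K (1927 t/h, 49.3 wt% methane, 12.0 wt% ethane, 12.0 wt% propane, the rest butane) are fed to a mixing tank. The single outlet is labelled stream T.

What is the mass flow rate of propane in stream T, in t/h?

propane out = propane in = 2307×0.059 + 1927×0.120 = 367.35 t/h.

367.4 t/h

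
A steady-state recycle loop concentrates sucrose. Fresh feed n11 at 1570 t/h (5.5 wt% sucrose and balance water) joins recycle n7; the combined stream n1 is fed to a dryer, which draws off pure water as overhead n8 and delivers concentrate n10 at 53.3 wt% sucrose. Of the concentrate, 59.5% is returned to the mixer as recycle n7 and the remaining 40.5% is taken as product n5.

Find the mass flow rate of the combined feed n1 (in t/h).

1808 t/h

Overall sucrose balance (none leaves overhead): sucrose in fresh feed = sucrose in product, i.e. 1570×0.055 = (1−0.595)·n10·0.533.
n10 = 86.35/(0.533×0.405) = 400.02 t/h.
Recycle n7 = 0.595×400.02 = 238.01 t/h.
Combined feed n1 = 1570 + 238.01 = 1808 t/h.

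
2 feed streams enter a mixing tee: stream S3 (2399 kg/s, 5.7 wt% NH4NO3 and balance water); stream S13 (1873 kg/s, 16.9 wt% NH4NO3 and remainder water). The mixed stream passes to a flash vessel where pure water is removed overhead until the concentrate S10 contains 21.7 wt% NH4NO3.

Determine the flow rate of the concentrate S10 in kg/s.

2089 kg/s

NH4NO3 entering = 2399×0.057 + 1873×0.169 = 453.28 kg/s.
All NH4NO3 reports to S10, so S10 = 453.28/0.217 = 2088.8 kg/s.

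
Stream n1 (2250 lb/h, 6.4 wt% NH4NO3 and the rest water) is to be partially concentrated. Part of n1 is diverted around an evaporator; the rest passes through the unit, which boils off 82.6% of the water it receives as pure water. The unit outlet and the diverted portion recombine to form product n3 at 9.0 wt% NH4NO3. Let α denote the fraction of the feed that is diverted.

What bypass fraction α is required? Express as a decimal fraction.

All 2250×0.064 = 144 lb/h of NH4NO3 reaches n3, so n3 = 144/0.090 = 1600 lb/h and vapour = 650 lb/h.
The evaporator receives (1−α)·2250 of feed at 0.936 water and removes 0.826 of that water:
0.826×0.936×(1−α)×2250 = 650
(1−α) = 650/1739.6 = 0.3737;  α = 0.6263.

0.626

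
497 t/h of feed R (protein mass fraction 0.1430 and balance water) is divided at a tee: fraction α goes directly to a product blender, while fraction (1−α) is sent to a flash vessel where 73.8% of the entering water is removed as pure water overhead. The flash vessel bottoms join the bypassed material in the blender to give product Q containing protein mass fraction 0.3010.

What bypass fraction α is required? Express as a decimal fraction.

All 497×0.143 = 71.071 t/h of protein reaches Q, so Q = 71.071/0.301 = 236.12 t/h and vapour = 260.88 t/h.
The evaporator receives (1−α)·497 of feed at 0.857 water and removes 0.738 of that water:
0.738×0.857×(1−α)×497 = 260.88
(1−α) = 260.88/314.34 = 0.8300;  α = 0.1700.

0.170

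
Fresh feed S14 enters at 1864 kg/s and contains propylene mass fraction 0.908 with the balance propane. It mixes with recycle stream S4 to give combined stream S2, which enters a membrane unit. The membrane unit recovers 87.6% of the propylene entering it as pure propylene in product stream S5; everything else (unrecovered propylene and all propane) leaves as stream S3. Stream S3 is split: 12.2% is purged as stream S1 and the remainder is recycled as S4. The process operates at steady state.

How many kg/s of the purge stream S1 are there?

200.2 kg/s

propane enters only via S14 and leaves only via the purge: 1864×0.092 = 0.122×(propane in S3), and the membrane unit passes all propane, so propane in S2 = propane in S3 = 1405.6 kg/s.
propylene in S2: m_A = 1864×0.908 + (1−0.122)·(1−0.876)·m_A, so m_A = 1692.5/0.8911 = 1899.3 kg/s.
S3 = (1−0.876)×1899.3 + 1405.6 = 1641.2 kg/s.
Purge S1 = 0.122×1641.2 = 200.22 kg/s.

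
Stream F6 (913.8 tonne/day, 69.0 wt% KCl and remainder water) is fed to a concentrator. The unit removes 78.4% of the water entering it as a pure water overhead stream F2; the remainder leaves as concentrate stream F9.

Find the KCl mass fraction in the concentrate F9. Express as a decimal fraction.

0.912

KCl is not removed: 913.8×0.690 = 630.52 tonne/day of KCl enters F9.
water entering = 913.8×0.310 = 283.28 tonne/day; overhead removed = 0.784×283.28 = 222.09 tonne/day.
Concentrate = 913.8 − 222.09 = 691.71 tonne/day.
Mass fraction = 630.52/691.71 = 0.912.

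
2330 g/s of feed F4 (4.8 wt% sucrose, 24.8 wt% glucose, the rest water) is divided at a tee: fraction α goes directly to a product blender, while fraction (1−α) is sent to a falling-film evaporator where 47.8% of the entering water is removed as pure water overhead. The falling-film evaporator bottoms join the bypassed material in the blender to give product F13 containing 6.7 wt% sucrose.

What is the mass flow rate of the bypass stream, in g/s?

366.5 g/s

All 2330×0.048 = 111.84 g/s of sucrose reaches F13, so F13 = 111.84/0.067 = 1669.3 g/s and vapour = 660.75 g/s.
The evaporator receives (1−α)·2330 of feed at 0.704 water and removes 0.478 of that water:
0.478×0.704×(1−α)×2330 = 660.75
(1−α) = 660.75/784.07 = 0.8427;  α = 0.1573.
Bypass flow = 0.1573×2330 = 366.49 g/s.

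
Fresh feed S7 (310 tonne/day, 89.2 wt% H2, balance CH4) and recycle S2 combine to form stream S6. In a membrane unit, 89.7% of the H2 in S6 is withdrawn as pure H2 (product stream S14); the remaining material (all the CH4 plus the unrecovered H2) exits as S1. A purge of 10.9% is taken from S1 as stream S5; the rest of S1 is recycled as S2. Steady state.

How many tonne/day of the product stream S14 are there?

H2 in S6: m_A = 310×0.892 + (1−0.109)·(1−0.897)·m_A, so m_A = 276.52/0.9082 = 304.46 tonne/day.
Product S14 = 0.897×304.46 = 273.1 tonne/day.

273.1 tonne/day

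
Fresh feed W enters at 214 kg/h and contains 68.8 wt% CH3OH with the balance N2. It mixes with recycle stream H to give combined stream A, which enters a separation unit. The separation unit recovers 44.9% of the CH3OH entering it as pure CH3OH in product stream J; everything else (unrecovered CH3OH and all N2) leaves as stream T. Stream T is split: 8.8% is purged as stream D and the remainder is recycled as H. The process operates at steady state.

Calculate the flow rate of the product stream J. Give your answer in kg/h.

132.9 kg/h

CH3OH in A: m_A = 214×0.688 + (1−0.088)·(1−0.449)·m_A, so m_A = 147.23/0.4975 = 295.95 kg/h.
Product J = 0.449×295.95 = 132.88 kg/h.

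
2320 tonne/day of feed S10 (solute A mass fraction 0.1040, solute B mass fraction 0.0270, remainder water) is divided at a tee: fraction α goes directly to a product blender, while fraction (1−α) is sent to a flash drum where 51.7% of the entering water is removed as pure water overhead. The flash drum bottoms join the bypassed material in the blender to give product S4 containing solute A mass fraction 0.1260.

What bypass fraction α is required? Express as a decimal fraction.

0.611

All 2320×0.104 = 241.28 tonne/day of solute A reaches S4, so S4 = 241.28/0.126 = 1914.9 tonne/day and vapour = 405.08 tonne/day.
The evaporator receives (1−α)·2320 of feed at 0.869 water and removes 0.517 of that water:
0.517×0.869×(1−α)×2320 = 405.08
(1−α) = 405.08/1042.3 = 0.3886;  α = 0.6114.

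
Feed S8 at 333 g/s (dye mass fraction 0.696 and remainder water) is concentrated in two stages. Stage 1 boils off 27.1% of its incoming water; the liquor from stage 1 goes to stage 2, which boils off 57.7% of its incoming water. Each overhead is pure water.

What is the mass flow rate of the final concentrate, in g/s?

water in feed = 333×0.304 = 101.23 g/s.
After stage 1: water left = (1−0.271)×101.23 = 73.798; stream total = 305.57 g/s.
After stage 2: water left = (1−0.577)×73.798 = 31.217; final concentrate = 262.98 g/s.

263 g/s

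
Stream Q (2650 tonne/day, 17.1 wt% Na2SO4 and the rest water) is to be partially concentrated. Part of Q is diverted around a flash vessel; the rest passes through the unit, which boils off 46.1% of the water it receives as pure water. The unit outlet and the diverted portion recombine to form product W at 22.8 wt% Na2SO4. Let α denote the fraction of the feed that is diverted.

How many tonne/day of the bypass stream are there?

916.5 tonne/day

All 2650×0.171 = 453.15 tonne/day of Na2SO4 reaches W, so W = 453.15/0.228 = 1987.5 tonne/day and vapour = 662.5 tonne/day.
The evaporator receives (1−α)·2650 of feed at 0.829 water and removes 0.461 of that water:
0.461×0.829×(1−α)×2650 = 662.5
(1−α) = 662.5/1012.7 = 0.6542;  α = 0.3458.
Bypass flow = 0.3458×2650 = 916.47 tonne/day.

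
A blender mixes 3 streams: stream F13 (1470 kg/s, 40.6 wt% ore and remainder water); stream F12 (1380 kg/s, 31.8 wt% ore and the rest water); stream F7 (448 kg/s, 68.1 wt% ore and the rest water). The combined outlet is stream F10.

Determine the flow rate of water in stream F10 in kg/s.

1957 kg/s

water out = water in = 1470×0.594 + 1380×0.682 + 448×0.319 = 1957.3 kg/s.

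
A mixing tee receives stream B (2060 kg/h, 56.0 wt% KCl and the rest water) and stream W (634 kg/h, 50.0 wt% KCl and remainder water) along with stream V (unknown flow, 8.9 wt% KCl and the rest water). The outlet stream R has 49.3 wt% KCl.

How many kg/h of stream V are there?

Let V be the unknown flow. Total out = 2694 + V.
KCl balance: 1470.6 + 0.089·V = 0.493·(2694 + V)
(0.089 − 0.493)·V = 0.493×2694 − 1470.6 = -142.46
V = -142.46 / -0.404 = 352.62 kg/h

352.6 kg/h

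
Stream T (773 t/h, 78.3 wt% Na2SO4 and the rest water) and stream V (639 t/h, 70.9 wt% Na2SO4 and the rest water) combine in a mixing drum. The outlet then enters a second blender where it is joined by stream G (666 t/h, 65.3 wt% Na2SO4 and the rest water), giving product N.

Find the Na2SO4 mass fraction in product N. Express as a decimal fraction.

0.719

Overall, product flow = 2078 t/h.
Na2SO4 in = 773×0.783 + 639×0.709 + 666×0.653 = 1493.2 t/h.
Na2SO4 fraction in N = 0.719.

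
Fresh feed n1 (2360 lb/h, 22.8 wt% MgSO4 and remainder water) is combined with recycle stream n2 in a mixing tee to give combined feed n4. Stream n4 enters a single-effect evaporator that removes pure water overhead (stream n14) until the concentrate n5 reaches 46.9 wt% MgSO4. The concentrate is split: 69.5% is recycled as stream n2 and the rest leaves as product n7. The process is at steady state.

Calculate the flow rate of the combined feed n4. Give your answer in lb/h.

Overall MgSO4 balance (none leaves overhead): MgSO4 in fresh feed = MgSO4 in product, i.e. 2360×0.228 = (1−0.695)·n5·0.469.
n5 = 538.08/(0.469×0.305) = 3761.6 lb/h.
Recycle n2 = 0.695×3761.6 = 2614.3 lb/h.
Combined feed n4 = 2360 + 2614.3 = 4974.3 lb/h.

4974 lb/h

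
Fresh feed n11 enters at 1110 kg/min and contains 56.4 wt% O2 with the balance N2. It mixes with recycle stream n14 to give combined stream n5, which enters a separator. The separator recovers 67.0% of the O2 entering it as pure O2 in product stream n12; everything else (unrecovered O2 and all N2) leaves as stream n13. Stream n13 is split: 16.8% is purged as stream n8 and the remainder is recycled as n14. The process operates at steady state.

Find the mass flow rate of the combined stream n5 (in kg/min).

N2 enters only via n11 and leaves only via the purge: 1110×0.436 = 0.168×(N2 in n13), and the separator passes all N2, so N2 in n5 = N2 in n13 = 2880.7 kg/min.
O2 in n5: m_A = 1110×0.564 + (1−0.168)·(1−0.670)·m_A, so m_A = 626.04/0.7254 = 862.98 kg/min.
n5 = 862.98 + 2880.7 = 3743.7 kg/min.

3744 kg/min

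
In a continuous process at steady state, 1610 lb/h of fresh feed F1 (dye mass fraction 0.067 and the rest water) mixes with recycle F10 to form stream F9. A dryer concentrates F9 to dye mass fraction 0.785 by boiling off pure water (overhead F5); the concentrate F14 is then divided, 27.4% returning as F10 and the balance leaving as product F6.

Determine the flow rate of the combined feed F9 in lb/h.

Overall dye balance (none leaves overhead): dye in fresh feed = dye in product, i.e. 1610×0.067 = (1−0.274)·F14·0.785.
F14 = 107.87/(0.785×0.726) = 189.28 lb/h.
Recycle F10 = 0.274×189.28 = 51.861 lb/h.
Combined feed F9 = 1610 + 51.861 = 1661.9 lb/h.

1662 lb/h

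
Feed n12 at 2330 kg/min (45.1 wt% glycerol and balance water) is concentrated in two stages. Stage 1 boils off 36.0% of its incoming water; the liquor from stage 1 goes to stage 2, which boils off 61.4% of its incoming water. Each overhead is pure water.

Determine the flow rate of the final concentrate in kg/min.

1367 kg/min

water in feed = 2330×0.549 = 1279.2 kg/min.
After stage 1: water left = (1−0.360)×1279.2 = 818.67; stream total = 1869.5 kg/min.
After stage 2: water left = (1−0.614)×818.67 = 316.01; final concentrate = 1366.8 kg/min.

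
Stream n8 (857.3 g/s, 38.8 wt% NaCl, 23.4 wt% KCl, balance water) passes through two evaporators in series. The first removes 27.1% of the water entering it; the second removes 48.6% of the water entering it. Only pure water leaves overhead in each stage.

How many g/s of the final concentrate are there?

water in feed = 857.3×0.378 = 324.06 g/s.
After stage 1: water left = (1−0.271)×324.06 = 236.24; stream total = 769.48 g/s.
After stage 2: water left = (1−0.486)×236.24 = 121.43; final concentrate = 654.67 g/s.

654.7 g/s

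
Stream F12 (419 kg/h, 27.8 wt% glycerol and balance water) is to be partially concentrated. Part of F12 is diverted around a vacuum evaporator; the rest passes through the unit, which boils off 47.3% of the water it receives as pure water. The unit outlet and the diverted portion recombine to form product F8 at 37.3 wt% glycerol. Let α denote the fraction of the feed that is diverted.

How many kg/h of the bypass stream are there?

All 419×0.278 = 116.48 kg/h of glycerol reaches F8, so F8 = 116.48/0.373 = 312.28 kg/h and vapour = 106.72 kg/h.
The evaporator receives (1−α)·419 of feed at 0.722 water and removes 0.473 of that water:
0.473×0.722×(1−α)×419 = 106.72
(1−α) = 106.72/143.09 = 0.7458;  α = 0.2542.
Bypass flow = 0.2542×419 = 106.51 kg/h.

106.5 kg/h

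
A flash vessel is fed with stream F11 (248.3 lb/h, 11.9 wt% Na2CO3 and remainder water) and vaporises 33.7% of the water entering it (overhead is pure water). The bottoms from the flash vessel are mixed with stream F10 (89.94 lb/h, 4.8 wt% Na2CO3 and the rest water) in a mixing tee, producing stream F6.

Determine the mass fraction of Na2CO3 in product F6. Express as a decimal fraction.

0.128

Vapour removed = 0.337×0.881×248.3 = 73.72 lb/h; concentrate = 174.58 lb/h.
Na2CO3 reaching the mixer = 29.548 (from concentrate) + 89.94×0.048 = 33.865 lb/h.
Product flow = 174.58 + 89.94 = 264.52 lb/h; Na2CO3 fraction = 0.128.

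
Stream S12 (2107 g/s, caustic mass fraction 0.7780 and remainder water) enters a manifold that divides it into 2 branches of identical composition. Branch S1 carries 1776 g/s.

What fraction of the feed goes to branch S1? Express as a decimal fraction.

Fraction to S1 = 1776/2107 = 0.8429.

0.843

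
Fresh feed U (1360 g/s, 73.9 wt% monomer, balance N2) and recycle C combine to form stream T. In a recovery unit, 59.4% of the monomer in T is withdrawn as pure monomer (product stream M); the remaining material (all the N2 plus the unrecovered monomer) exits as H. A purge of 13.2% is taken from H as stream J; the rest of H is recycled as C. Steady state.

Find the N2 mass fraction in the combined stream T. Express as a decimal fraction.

N2 enters only via U and leaves only via the purge: 1360×0.261 = 0.132×(N2 in H), and the recovery unit passes all N2, so N2 in T = N2 in H = 2689.1 g/s.
monomer in T: m_A = 1360×0.739 + (1−0.132)·(1−0.594)·m_A, so m_A = 1005/0.6476 = 1552 g/s.
T = 1552 + 2689.1 = 4241.1 g/s.
N2 fraction in T = 2689.1/4241.1 = 0.634.

0.634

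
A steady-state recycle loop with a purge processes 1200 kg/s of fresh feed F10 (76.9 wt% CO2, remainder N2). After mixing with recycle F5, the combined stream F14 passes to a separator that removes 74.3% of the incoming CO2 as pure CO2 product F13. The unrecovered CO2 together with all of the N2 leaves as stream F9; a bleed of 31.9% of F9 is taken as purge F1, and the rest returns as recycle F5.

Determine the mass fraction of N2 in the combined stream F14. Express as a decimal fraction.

N2 enters only via F10 and leaves only via the purge: 1200×0.231 = 0.319×(N2 in F9), and the separator passes all N2, so N2 in F14 = N2 in F9 = 868.97 kg/s.
CO2 in F14: m_A = 1200×0.769 + (1−0.319)·(1−0.743)·m_A, so m_A = 922.8/0.8250 = 1118.6 kg/s.
F14 = 1118.6 + 868.97 = 1987.5 kg/s.
N2 fraction in F14 = 868.97/1987.5 = 0.4372.

0.4372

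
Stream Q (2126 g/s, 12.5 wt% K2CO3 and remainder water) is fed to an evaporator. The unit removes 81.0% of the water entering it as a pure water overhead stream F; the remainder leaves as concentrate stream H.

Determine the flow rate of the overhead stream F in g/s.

1507 g/s

water entering = 2126×0.875 = 1860.2 g/s; overhead removed = 0.810×1860.2 = 1506.8 g/s.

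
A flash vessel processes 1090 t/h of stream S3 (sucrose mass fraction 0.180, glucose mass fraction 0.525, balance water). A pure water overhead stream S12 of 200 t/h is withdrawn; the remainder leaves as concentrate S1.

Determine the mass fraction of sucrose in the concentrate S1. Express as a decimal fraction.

0.220

sucrose is not removed: 1090×0.180 = 196.2 t/h of sucrose enters S1.
Concentrate = 1090 − 200 = 890 t/h.
Mass fraction = 196.2/890 = 0.220.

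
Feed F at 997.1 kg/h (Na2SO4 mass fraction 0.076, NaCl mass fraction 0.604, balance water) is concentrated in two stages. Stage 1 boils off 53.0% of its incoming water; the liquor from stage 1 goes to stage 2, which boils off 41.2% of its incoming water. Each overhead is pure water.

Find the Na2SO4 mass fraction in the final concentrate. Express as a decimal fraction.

0.099

water in feed = 997.1×0.320 = 319.07 kg/h.
After stage 1: water left = (1−0.530)×319.07 = 149.96; stream total = 827.99 kg/h.
After stage 2: water left = (1−0.412)×149.96 = 88.179; final concentrate = 766.21 kg/h.
Na2SO4 fraction = 75.78/766.21 = 0.099.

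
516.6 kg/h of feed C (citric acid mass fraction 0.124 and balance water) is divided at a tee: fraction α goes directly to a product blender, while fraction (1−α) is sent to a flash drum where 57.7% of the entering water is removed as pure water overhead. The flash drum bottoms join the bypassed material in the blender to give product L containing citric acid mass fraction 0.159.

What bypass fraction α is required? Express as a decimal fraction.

0.564

All 516.6×0.124 = 64.058 kg/h of citric acid reaches L, so L = 64.058/0.159 = 402.88 kg/h and vapour = 113.72 kg/h.
The evaporator receives (1−α)·516.6 of feed at 0.876 water and removes 0.577 of that water:
0.577×0.876×(1−α)×516.6 = 113.72
(1−α) = 113.72/261.12 = 0.4355;  α = 0.5645.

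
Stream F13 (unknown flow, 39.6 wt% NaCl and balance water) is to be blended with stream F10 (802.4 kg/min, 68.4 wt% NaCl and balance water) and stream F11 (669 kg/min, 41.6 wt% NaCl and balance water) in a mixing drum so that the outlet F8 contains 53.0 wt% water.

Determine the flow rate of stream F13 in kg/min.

1832 kg/min

Let F13 be the unknown flow. Total out = 1471.4 + F13.
water balance: 644.25 + 0.604·F13 = 0.530·(1471.4 + F13)
(0.604 − 0.530)·F13 = 0.530×1471.4 − 644.25 = 135.59
F13 = 135.59 / 0.074 = 1832.3 kg/min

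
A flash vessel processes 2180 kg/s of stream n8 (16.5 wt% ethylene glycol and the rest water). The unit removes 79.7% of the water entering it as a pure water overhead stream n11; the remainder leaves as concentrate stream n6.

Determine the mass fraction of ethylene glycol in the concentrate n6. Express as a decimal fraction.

0.493

ethylene glycol is not removed: 2180×0.165 = 359.7 kg/s of ethylene glycol enters n6.
water entering = 2180×0.835 = 1820.3 kg/s; overhead removed = 0.797×1820.3 = 1450.8 kg/s.
Concentrate = 2180 − 1450.8 = 729.22 kg/s.
Mass fraction = 359.7/729.22 = 0.493.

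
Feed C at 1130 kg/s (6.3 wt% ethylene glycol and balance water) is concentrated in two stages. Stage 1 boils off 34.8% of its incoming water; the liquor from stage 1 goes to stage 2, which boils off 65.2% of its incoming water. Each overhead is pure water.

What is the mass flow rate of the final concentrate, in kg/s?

311.4 kg/s

water in feed = 1130×0.937 = 1058.8 kg/s.
After stage 1: water left = (1−0.348)×1058.8 = 690.34; stream total = 761.53 kg/s.
After stage 2: water left = (1−0.652)×690.34 = 240.24; final concentrate = 311.43 kg/s.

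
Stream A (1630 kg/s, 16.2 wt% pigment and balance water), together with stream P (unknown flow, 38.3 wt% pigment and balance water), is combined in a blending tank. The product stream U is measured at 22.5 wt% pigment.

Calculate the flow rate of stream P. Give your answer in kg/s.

649.9 kg/s

Let P be the unknown flow. Total out = 1630 + P.
pigment balance: 264.06 + 0.383·P = 0.225·(1630 + P)
(0.383 − 0.225)·P = 0.225×1630 − 264.06 = 102.69
P = 102.69 / 0.158 = 649.94 kg/s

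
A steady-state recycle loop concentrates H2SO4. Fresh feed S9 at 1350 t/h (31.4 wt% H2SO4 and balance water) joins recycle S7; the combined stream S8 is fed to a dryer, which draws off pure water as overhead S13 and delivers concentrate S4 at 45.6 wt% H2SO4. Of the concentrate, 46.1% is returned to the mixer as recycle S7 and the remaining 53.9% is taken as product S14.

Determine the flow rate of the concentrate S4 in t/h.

Overall H2SO4 balance (none leaves overhead): H2SO4 in fresh feed = H2SO4 in product, i.e. 1350×0.314 = (1−0.461)·S4·0.456.
S4 = 423.9/(0.456×0.539) = 1724.7 t/h.

1725 t/h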